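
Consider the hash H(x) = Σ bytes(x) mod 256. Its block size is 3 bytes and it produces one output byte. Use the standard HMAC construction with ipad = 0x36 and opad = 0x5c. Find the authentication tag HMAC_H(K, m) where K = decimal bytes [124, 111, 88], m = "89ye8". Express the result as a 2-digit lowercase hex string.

ef

Key decimal bytes [124, 111, 88] = 7c 6f 58 is exactly B = 3 bytes: K' = 7c 6f 58.
K' ⊕ ipad = 4a 59 6e.  K' ⊕ opad = 20 33 04.
Inner input = (K'⊕ipad) ∥ m = 4a 59 6e ∥ 38 39 79 65 38.
Inner hash: sum = 74+89+110+56+57+121+101+56 = 664; mod 256 = 152 → 98.
Outer input = (K'⊕opad) ∥ inner = 20 33 04 ∥ 98.
Outer hash (tag): sum = 32+51+4+152 = 239 → ef.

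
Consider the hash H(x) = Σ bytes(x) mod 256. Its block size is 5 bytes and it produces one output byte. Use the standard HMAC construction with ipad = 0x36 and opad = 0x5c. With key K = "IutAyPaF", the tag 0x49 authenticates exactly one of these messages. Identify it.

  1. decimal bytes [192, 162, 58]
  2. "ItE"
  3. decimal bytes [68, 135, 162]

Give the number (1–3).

Key "IutAyPaF" = 49 75 74 41 79 50 61 46 is 8 bytes > B = 5, so hash it first: H(key) = e3, then zero-pad to 5 bytes: K' = e3 00 00 00 00.
K' ⊕ ipad = d5 36 36 36 36; K' ⊕ opad = bf 5c 5c 5c 5c.
m1: inner = H(d5 36 36 36 36 c0 a2 3a) = 49; tag = H(bf 5c 5c 5c 5c 49) = 78
m2: inner = H(d5 36 36 36 36 49 74 45) = af; tag = H(bf 5c 5c 5c 5c af) = de
m3: inner = H(d5 36 36 36 36 44 87 a2) = 1a; tag = H(bf 5c 5c 5c 5c 1a) = 49 ← matches

3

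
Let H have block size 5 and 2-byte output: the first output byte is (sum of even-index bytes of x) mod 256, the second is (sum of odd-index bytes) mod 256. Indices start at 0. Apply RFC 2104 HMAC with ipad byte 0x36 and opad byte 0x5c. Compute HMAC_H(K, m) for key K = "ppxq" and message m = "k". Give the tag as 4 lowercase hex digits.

a423

Key "ppxq" = 70 70 78 71 is 4 bytes ≤ B = 5; zero-pad to 5 bytes: K' = 70 70 78 71 00.
K' ⊕ ipad = 46 46 4e 47 36.  K' ⊕ opad = 2c 2c 24 2d 5c.
Inner input = (K'⊕ipad) ∥ m = 46 46 4e 47 36 ∥ 6b.
Inner hash: even-index sum = 202 mod 256 = 202; odd-index sum = 248 mod 256 = 248 → ca f8.
Outer input = (K'⊕opad) ∥ inner = 2c 2c 24 2d 5c ∥ ca f8.
Outer hash (tag): even-index sum = 420 mod 256 = 164; odd-index sum = 291 mod 256 = 35 → a4 23.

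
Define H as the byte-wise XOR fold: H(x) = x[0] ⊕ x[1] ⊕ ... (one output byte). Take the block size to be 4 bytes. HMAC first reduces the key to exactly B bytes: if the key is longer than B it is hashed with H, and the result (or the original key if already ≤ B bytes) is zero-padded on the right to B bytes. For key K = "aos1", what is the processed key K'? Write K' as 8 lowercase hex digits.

Key "aos1" = 61 6f 73 31 is exactly B = 4 bytes: K' = 61 6f 73 31.

616f7331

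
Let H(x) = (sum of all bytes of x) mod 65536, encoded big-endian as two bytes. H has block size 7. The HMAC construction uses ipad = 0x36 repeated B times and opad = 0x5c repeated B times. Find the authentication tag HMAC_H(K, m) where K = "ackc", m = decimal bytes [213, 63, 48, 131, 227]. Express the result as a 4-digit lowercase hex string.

02b4

Key "ackc" = 61 63 6b 63 is 4 bytes ≤ B = 7; zero-pad to 7 bytes: K' = 61 63 6b 63 00 00 00.
K' ⊕ ipad = 57 55 5d 55 36 36 36.  K' ⊕ opad = 3d 3f 37 3f 5c 5c 5c.
Inner input = (K'⊕ipad) ∥ m = 57 55 5d 55 36 36 36 ∥ d5 3f 30 83 e3.
Inner hash: sum = 87+85+93+85+54+54+54+213+63+48+131+227 = 1194 → 04 aa.
Outer input = (K'⊕opad) ∥ inner = 3d 3f 37 3f 5c 5c 5c ∥ 04 aa.
Outer hash (tag): sum = 61+63+55+63+92+92+92+4+170 = 692 → 02 b4.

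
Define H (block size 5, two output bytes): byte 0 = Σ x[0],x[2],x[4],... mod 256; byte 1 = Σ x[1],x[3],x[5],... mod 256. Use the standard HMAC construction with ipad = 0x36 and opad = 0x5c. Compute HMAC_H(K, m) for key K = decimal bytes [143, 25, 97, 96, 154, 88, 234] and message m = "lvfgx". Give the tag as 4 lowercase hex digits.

Key decimal bytes [143, 25, 97, 96, 154, 88, 234] = 8f 19 61 60 9a 58 ea is 7 bytes > B = 5, so hash it first: H(key) = 74 d1, then zero-pad to 5 bytes: K' = 74 d1 00 00 00.
K' ⊕ ipad = 42 e7 36 36 36.  K' ⊕ opad = 28 8d 5c 5c 5c.
Inner input = (K'⊕ipad) ∥ m = 42 e7 36 36 36 ∥ 6c 76 66 67 78.
Inner hash: even-index sum = 395 mod 256 = 139; odd-index sum = 615 mod 256 = 103 → 8b 67.
Outer input = (K'⊕opad) ∥ inner = 28 8d 5c 5c 5c ∥ 8b 67.
Outer hash (tag): even-index sum = 327 mod 256 = 71; odd-index sum = 372 mod 256 = 116 → 47 74.

4774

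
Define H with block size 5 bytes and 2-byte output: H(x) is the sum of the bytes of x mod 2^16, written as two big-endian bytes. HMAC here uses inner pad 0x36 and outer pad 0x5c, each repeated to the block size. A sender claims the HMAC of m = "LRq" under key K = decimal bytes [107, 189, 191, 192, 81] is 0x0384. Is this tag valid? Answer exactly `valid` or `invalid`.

Key decimal bytes [107, 189, 191, 192, 81] = 6b bd bf c0 51 is exactly B = 5 bytes: K' = 6b bd bf c0 51.
K' ⊕ ipad = 5d 8b 89 f6 67; K' ⊕ opad = 37 e1 e3 9c 0d.
Inner hash: sum = 93+139+137+246+103+76+82+113 = 989 → 03 dd.
Outer hash (recomputed tag): sum = 55+225+227+156+13+3+221 = 900 → 03 84.
Recomputed tag = 0384; claimed = 0384 → match.

valid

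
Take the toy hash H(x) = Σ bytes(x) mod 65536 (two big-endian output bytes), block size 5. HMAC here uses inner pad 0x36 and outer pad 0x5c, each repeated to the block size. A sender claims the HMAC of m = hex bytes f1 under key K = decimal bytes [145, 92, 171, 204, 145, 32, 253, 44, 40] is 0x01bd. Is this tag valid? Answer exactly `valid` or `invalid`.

Key decimal bytes [145, 92, 171, 204, 145, 32, 253, 44, 40] = 91 5c ab cc 91 20 fd 2c 28 is 9 bytes > B = 5, so hash it first: H(key) = 04 66, then zero-pad to 5 bytes: K' = 04 66 00 00 00.
K' ⊕ ipad = 32 50 36 36 36; K' ⊕ opad = 58 3a 5c 5c 5c.
Inner hash: sum = 50+80+54+54+54+241 = 533 → 02 15.
Outer hash (recomputed tag): sum = 88+58+92+92+92+2+21 = 445 → 01 bd.
Recomputed tag = 01bd; claimed = 01bd → match.

valid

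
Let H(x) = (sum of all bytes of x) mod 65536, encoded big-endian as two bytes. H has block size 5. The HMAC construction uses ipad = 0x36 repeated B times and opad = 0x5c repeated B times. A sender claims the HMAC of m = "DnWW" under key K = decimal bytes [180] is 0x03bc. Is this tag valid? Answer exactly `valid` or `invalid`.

Key decimal bytes [180] = b4 is 1 byte ≤ B = 5; zero-pad to 5 bytes: K' = b4 00 00 00 00.
K' ⊕ ipad = 82 36 36 36 36; K' ⊕ opad = e8 5c 5c 5c 5c.
Inner hash: sum = 130+54+54+54+54+68+110+87+87 = 698 → 02 ba.
Outer hash (recomputed tag): sum = 232+92+92+92+92+2+186 = 788 → 03 14.
Recomputed tag = 0314; claimed = 03bc → mismatch.

invalid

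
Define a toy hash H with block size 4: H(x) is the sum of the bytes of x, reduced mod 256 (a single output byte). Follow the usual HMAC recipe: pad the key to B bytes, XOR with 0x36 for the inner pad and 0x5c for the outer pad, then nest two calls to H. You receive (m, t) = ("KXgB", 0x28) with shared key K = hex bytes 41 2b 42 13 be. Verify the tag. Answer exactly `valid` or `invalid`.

invalid

Key hex bytes 41 2b 42 13 be is 5 bytes > B = 4, so hash it first: H(key) = 7f, then zero-pad to 4 bytes: K' = 7f 00 00 00.
K' ⊕ ipad = 49 36 36 36; K' ⊕ opad = 23 5c 5c 5c.
Inner hash: sum = 73+54+54+54+75+88+103+66 = 567; mod 256 = 55 → 37.
Outer hash (recomputed tag): sum = 35+92+92+92+55 = 366; mod 256 = 110 → 6e.
Recomputed tag = 6e; claimed = 28 → mismatch.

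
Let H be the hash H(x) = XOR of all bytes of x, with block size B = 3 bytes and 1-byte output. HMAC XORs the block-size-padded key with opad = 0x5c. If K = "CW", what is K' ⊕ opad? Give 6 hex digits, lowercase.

Key "CW" = 43 57 is 2 bytes ≤ B = 3; zero-pad to 3 bytes: K' = 43 57 00.
XOR each byte with 0x5c: 43⊕5c=1f, 57⊕5c=0b, 00⊕5c=5c.

1f0b5c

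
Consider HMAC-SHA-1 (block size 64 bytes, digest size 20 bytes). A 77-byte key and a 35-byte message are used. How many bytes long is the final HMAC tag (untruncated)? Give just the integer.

The tag is one SHA-1 digest: 20 bytes.

20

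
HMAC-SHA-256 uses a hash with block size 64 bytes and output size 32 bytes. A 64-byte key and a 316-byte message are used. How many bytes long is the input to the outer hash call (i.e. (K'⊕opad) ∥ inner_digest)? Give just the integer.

96

Key is 64 ≤ 64 bytes, zero-padded: |K'| = 64.
Outer input = (K'⊕opad) ∥ H(inner) → 64 + 32 = 96 bytes.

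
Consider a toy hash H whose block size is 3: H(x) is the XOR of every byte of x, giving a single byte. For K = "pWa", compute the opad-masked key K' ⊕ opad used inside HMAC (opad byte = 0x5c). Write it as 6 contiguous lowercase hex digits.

2c0b3d

Key "pWa" = 70 57 61 is exactly B = 3 bytes: K' = 70 57 61.
XOR each byte with 0x5c: 70⊕5c=2c, 57⊕5c=0b, 61⊕5c=3d.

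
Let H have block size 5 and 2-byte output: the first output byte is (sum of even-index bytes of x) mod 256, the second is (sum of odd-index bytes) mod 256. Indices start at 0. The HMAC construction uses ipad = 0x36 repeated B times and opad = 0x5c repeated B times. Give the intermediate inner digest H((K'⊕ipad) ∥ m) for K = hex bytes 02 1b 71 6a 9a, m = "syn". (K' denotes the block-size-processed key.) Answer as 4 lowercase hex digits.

Key hex bytes 02 1b 71 6a 9a is exactly B = 5 bytes: K' = 02 1b 71 6a 9a.
K' ⊕ ipad = 34 2d 47 5c ac.
Inner input = 34 2d 47 5c ac ∥ 73 79 6e.
Inner hash: even-index sum = 416 mod 256 = 160; odd-index sum = 362 mod 256 = 106 → a0 6a.

a06a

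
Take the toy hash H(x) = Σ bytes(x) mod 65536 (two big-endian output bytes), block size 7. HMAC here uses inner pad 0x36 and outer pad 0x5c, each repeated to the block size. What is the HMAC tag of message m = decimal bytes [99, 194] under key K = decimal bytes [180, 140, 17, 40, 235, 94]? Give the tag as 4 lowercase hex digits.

03b3

Key decimal bytes [180, 140, 17, 40, 235, 94] = b4 8c 11 28 eb 5e is 6 bytes ≤ B = 7; zero-pad to 7 bytes: K' = b4 8c 11 28 eb 5e 00.
K' ⊕ ipad = 82 ba 27 1e dd 68 36.  K' ⊕ opad = e8 d0 4d 74 b7 02 5c.
Inner input = (K'⊕ipad) ∥ m = 82 ba 27 1e dd 68 36 ∥ 63 c2.
Inner hash: sum = 130+186+39+30+221+104+54+99+194 = 1057 → 04 21.
Outer input = (K'⊕opad) ∥ inner = e8 d0 4d 74 b7 02 5c ∥ 04 21.
Outer hash (tag): sum = 232+208+77+116+183+2+92+4+33 = 947 → 03 b3.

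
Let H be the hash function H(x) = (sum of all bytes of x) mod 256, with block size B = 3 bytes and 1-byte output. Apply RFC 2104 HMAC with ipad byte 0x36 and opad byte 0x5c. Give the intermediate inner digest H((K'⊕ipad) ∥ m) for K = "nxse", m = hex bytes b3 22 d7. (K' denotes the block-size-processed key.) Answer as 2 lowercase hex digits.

a0

Key "nxse" = 6e 78 73 65 is 4 bytes > B = 3, so hash it first: H(key) = be, then zero-pad to 3 bytes: K' = be 00 00.
K' ⊕ ipad = 88 36 36.
Inner input = 88 36 36 ∥ b3 22 d7.
Inner hash: sum = 136+54+54+179+34+215 = 672; mod 256 = 160 → a0.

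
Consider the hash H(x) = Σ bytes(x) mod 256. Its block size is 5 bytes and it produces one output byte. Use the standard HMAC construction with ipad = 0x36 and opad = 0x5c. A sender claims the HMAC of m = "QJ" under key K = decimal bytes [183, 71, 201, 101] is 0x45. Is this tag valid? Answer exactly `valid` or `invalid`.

valid

Key decimal bytes [183, 71, 201, 101] = b7 47 c9 65 is 4 bytes ≤ B = 5; zero-pad to 5 bytes: K' = b7 47 c9 65 00.
K' ⊕ ipad = 81 71 ff 53 36; K' ⊕ opad = eb 1b 95 39 5c.
Inner hash: sum = 129+113+255+83+54+81+74 = 789; mod 256 = 21 → 15.
Outer hash (recomputed tag): sum = 235+27+149+57+92+21 = 581; mod 256 = 69 → 45.
Recomputed tag = 45; claimed = 45 → match.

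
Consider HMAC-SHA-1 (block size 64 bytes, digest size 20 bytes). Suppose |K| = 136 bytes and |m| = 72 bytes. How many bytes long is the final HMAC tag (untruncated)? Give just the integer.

20

The tag is one SHA-1 digest: 20 bytes.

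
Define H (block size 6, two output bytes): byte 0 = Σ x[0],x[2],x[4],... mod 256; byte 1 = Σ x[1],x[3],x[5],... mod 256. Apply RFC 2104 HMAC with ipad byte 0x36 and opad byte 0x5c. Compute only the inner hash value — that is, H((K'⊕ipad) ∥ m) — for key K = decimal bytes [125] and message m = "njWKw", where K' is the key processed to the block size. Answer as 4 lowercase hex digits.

Key decimal bytes [125] = 7d is 1 byte ≤ B = 6; zero-pad to 6 bytes: K' = 7d 00 00 00 00 00.
K' ⊕ ipad = 4b 36 36 36 36 36.
Inner input = 4b 36 36 36 36 36 ∥ 6e 6a 57 4b 77.
Inner hash: even-index sum = 499 mod 256 = 243; odd-index sum = 343 mod 256 = 87 → f3 57.

f357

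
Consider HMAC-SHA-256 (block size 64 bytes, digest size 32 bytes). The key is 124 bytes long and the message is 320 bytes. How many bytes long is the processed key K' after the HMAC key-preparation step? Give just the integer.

Key is 124 > 64 bytes, so it is hashed to 32 bytes then zero-padded to 64: |K'| = 64.

64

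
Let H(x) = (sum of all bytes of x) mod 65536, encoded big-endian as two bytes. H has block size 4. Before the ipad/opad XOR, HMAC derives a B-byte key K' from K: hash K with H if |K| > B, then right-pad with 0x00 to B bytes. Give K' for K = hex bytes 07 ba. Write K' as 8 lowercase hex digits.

Key hex bytes 07 ba is 2 bytes ≤ B = 4; zero-pad to 4 bytes: K' = 07 ba 00 00.

07ba0000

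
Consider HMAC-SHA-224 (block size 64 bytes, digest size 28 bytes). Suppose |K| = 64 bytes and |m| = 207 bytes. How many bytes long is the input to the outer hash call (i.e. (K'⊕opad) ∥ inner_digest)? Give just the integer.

Key is 64 ≤ 64 bytes, zero-padded: |K'| = 64.
Outer input = (K'⊕opad) ∥ H(inner) → 64 + 28 = 92 bytes.

92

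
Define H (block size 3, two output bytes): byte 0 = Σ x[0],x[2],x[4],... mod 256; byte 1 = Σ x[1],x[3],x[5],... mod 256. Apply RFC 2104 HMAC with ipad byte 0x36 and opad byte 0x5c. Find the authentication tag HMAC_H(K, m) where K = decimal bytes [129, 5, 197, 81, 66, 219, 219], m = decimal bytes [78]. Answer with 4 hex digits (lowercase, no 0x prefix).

Key decimal bytes [129, 5, 197, 81, 66, 219, 219] = 81 05 c5 51 42 db db is 7 bytes > B = 3, so hash it first: H(key) = 63 31, then zero-pad to 3 bytes: K' = 63 31 00.
K' ⊕ ipad = 55 07 36.  K' ⊕ opad = 3f 6d 5c.
Inner input = (K'⊕ipad) ∥ m = 55 07 36 ∥ 4e.
Inner hash: even-index sum = 139 mod 256 = 139; odd-index sum = 85 mod 256 = 85 → 8b 55.
Outer input = (K'⊕opad) ∥ inner = 3f 6d 5c ∥ 8b 55.
Outer hash (tag): even-index sum = 240 mod 256 = 240; odd-index sum = 248 mod 256 = 248 → f0 f8.

f0f8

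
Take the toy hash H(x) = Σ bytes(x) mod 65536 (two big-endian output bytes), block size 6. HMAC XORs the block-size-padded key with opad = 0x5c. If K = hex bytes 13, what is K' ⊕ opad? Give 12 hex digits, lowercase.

Key hex bytes 13 is 1 byte ≤ B = 6; zero-pad to 6 bytes: K' = 13 00 00 00 00 00.
XOR each byte with 0x5c: 13⊕5c=4f, 00⊕5c=5c, 00⊕5c=5c, 00⊕5c=5c, 00⊕5c=5c, 00⊕5c=5c.

4f5c5c5c5c5c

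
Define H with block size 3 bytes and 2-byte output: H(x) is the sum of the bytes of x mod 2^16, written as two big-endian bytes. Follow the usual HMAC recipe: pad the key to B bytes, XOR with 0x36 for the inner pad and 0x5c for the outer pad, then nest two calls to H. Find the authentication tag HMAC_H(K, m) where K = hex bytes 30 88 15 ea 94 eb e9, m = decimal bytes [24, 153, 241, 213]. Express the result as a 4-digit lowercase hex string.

Key hex bytes 30 88 15 ea 94 eb e9 is 7 bytes > B = 3, so hash it first: H(key) = 04 1f, then zero-pad to 3 bytes: K' = 04 1f 00.
K' ⊕ ipad = 32 29 36.  K' ⊕ opad = 58 43 5c.
Inner input = (K'⊕ipad) ∥ m = 32 29 36 ∥ 18 99 f1 d5.
Inner hash: sum = 50+41+54+24+153+241+213 = 776 → 03 08.
Outer input = (K'⊕opad) ∥ inner = 58 43 5c ∥ 03 08.
Outer hash (tag): sum = 88+67+92+3+8 = 258 → 01 02.

0102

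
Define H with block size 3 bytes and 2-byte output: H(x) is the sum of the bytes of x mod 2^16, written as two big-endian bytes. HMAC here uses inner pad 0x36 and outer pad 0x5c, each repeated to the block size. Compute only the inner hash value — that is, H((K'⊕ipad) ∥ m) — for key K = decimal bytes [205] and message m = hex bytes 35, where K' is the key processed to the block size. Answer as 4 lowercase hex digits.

019c

Key decimal bytes [205] = cd is 1 byte ≤ B = 3; zero-pad to 3 bytes: K' = cd 00 00.
K' ⊕ ipad = fb 36 36.
Inner input = fb 36 36 ∥ 35.
Inner hash: sum = 251+54+54+53 = 412 → 01 9c.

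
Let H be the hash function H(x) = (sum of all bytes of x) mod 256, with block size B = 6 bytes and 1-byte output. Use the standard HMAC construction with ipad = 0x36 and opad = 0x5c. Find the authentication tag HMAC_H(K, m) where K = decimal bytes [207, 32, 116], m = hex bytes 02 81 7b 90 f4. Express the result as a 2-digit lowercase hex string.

Key decimal bytes [207, 32, 116] = cf 20 74 is 3 bytes ≤ B = 6; zero-pad to 6 bytes: K' = cf 20 74 00 00 00.
K' ⊕ ipad = f9 16 42 36 36 36.  K' ⊕ opad = 93 7c 28 5c 5c 5c.
Inner input = (K'⊕ipad) ∥ m = f9 16 42 36 36 36 ∥ 02 81 7b 90 f4.
Inner hash: sum = 249+22+66+54+54+54+2+129+123+144+244 = 1141; mod 256 = 117 → 75.
Outer input = (K'⊕opad) ∥ inner = 93 7c 28 5c 5c 5c ∥ 75.
Outer hash (tag): sum = 147+124+40+92+92+92+117 = 704; mod 256 = 192 → c0.

c0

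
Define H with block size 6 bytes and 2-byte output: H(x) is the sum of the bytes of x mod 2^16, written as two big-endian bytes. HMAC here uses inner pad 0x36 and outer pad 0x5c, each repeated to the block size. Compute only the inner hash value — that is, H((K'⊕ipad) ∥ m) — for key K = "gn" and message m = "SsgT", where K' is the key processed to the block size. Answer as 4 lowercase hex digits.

0302

Key "gn" = 67 6e is 2 bytes ≤ B = 6; zero-pad to 6 bytes: K' = 67 6e 00 00 00 00.
K' ⊕ ipad = 51 58 36 36 36 36.
Inner input = 51 58 36 36 36 36 ∥ 53 73 67 54.
Inner hash: sum = 81+88+54+54+54+54+83+115+103+84 = 770 → 03 02.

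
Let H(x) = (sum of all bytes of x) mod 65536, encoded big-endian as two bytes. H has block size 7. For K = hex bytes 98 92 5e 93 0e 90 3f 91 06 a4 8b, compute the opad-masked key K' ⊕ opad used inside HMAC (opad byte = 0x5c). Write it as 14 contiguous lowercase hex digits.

58e25c5c5c5c5c

Key hex bytes 98 92 5e 93 0e 90 3f 91 06 a4 8b is 11 bytes > B = 7, so hash it first: H(key) = 04 be, then zero-pad to 7 bytes: K' = 04 be 00 00 00 00 00.
XOR each byte with 0x5c: 04⊕5c=58, be⊕5c=e2, 00⊕5c=5c, 00⊕5c=5c, 00⊕5c=5c, 00⊕5c=5c, 00⊕5c=5c.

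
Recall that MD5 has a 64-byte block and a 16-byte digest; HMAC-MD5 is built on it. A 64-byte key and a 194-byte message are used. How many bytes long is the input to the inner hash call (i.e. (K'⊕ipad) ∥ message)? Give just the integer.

258

Key is 64 ≤ 64 bytes, zero-padded: |K'| = 64.
Inner input = (K'⊕ipad) ∥ m → 64 + 194 = 258 bytes.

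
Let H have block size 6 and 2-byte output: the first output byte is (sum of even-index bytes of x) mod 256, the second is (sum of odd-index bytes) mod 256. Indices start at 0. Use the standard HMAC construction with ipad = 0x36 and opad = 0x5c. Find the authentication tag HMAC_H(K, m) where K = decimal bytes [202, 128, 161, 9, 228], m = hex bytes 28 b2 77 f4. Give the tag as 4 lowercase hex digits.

Key decimal bytes [202, 128, 161, 9, 228] = ca 80 a1 09 e4 is 5 bytes ≤ B = 6; zero-pad to 6 bytes: K' = ca 80 a1 09 e4 00.
K' ⊕ ipad = fc b6 97 3f d2 36.  K' ⊕ opad = 96 dc fd 55 b8 5c.
Inner input = (K'⊕ipad) ∥ m = fc b6 97 3f d2 36 ∥ 28 b2 77 f4.
Inner hash: even-index sum = 772 mod 256 = 4; odd-index sum = 721 mod 256 = 209 → 04 d1.
Outer input = (K'⊕opad) ∥ inner = 96 dc fd 55 b8 5c ∥ 04 d1.
Outer hash (tag): even-index sum = 591 mod 256 = 79; odd-index sum = 606 mod 256 = 94 → 4f 5e.

4f5e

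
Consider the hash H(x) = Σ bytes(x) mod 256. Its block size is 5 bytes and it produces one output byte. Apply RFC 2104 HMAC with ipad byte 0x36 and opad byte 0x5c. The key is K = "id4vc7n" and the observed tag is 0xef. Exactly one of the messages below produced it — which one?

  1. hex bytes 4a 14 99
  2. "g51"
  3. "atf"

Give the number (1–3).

Key "id4vc7n" = 69 64 34 76 63 37 6e is 7 bytes > B = 5, so hash it first: H(key) = 7f, then zero-pad to 5 bytes: K' = 7f 00 00 00 00.
K' ⊕ ipad = 49 36 36 36 36; K' ⊕ opad = 23 5c 5c 5c 5c.
m1: inner = H(49 36 36 36 36 4a 14 99) = 18; tag = H(23 5c 5c 5c 5c 18) = ab
m2: inner = H(49 36 36 36 36 67 35 31) = ee; tag = H(23 5c 5c 5c 5c ee) = 81
m3: inner = H(49 36 36 36 36 61 74 66) = 5c; tag = H(23 5c 5c 5c 5c 5c) = ef ← matches

3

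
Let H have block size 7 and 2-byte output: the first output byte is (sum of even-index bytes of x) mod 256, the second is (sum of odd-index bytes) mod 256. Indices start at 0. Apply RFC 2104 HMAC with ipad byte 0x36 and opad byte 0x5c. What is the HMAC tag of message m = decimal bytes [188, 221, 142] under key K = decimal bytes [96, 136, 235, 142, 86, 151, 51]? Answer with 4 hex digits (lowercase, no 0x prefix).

Key decimal bytes [96, 136, 235, 142, 86, 151, 51] = 60 88 eb 8e 56 97 33 is exactly B = 7 bytes: K' = 60 88 eb 8e 56 97 33.
K' ⊕ ipad = 56 be dd b8 60 a1 05.  K' ⊕ opad = 3c d4 b7 d2 0a cb 6f.
Inner input = (K'⊕ipad) ∥ m = 56 be dd b8 60 a1 05 ∥ bc dd 8e.
Inner hash: even-index sum = 629 mod 256 = 117; odd-index sum = 865 mod 256 = 97 → 75 61.
Outer input = (K'⊕opad) ∥ inner = 3c d4 b7 d2 0a cb 6f ∥ 75 61.
Outer hash (tag): even-index sum = 461 mod 256 = 205; odd-index sum = 742 mod 256 = 230 → cd e6.

cde6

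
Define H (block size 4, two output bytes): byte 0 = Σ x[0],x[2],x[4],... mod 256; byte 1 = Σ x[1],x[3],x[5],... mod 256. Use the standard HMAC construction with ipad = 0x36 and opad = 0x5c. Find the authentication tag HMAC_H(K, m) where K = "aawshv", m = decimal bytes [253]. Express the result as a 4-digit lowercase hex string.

Key "aawshv" = 61 61 77 73 68 76 is 6 bytes > B = 4, so hash it first: H(key) = 40 4a, then zero-pad to 4 bytes: K' = 40 4a 00 00.
K' ⊕ ipad = 76 7c 36 36.  K' ⊕ opad = 1c 16 5c 5c.
Inner input = (K'⊕ipad) ∥ m = 76 7c 36 36 ∥ fd.
Inner hash: even-index sum = 425 mod 256 = 169; odd-index sum = 178 mod 256 = 178 → a9 b2.
Outer input = (K'⊕opad) ∥ inner = 1c 16 5c 5c ∥ a9 b2.
Outer hash (tag): even-index sum = 289 mod 256 = 33; odd-index sum = 292 mod 256 = 36 → 21 24.

2124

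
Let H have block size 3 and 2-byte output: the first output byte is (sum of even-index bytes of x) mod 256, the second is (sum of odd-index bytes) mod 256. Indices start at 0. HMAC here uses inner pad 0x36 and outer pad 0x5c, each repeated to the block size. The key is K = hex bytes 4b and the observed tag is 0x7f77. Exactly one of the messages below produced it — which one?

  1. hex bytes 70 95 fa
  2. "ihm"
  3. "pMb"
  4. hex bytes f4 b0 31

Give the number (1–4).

Key hex bytes 4b is 1 byte ≤ B = 3; zero-pad to 3 bytes: K' = 4b 00 00.
K' ⊕ ipad = 7d 36 36; K' ⊕ opad = 17 5c 5c.
m1: inner = H(7d 36 36 70 95 fa) = 48 a0; tag = H(17 5c 5c 48 a0) = 13a4
m2: inner = H(7d 36 36 69 68 6d) = 1b 0c; tag = H(17 5c 5c 1b 0c) = 7f77 ← matches
m3: inner = H(7d 36 36 70 4d 62) = 00 08; tag = H(17 5c 5c 00 08) = 7b5c
m4: inner = H(7d 36 36 f4 b0 31) = 63 5b; tag = H(17 5c 5c 63 5b) = cebf

2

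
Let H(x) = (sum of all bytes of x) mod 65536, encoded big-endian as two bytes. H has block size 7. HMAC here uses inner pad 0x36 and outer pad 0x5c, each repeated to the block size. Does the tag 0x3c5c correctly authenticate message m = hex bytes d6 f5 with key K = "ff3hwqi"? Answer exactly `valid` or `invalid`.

invalid

Key "ff3hwqi" = 66 66 33 68 77 71 69 is exactly B = 7 bytes: K' = 66 66 33 68 77 71 69.
K' ⊕ ipad = 50 50 05 5e 41 47 5f; K' ⊕ opad = 3a 3a 6f 34 2b 2d 35.
Inner hash: sum = 80+80+5+94+65+71+95+214+245 = 949 → 03 b5.
Outer hash (recomputed tag): sum = 58+58+111+52+43+45+53+3+181 = 604 → 02 5c.
Recomputed tag = 025c; claimed = 3c5c → mismatch.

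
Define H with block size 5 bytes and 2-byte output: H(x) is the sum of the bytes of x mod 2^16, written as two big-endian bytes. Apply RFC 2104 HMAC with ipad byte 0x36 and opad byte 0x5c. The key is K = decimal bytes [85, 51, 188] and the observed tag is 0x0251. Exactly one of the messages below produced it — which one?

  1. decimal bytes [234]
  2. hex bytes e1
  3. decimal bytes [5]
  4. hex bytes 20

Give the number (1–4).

Key decimal bytes [85, 51, 188] = 55 33 bc is 3 bytes ≤ B = 5; zero-pad to 5 bytes: K' = 55 33 bc 00 00.
K' ⊕ ipad = 63 05 8a 36 36; K' ⊕ opad = 09 6f e0 5c 5c.
m1: inner = H(63 05 8a 36 36 ea) = 02 48; tag = H(09 6f e0 5c 5c 02 48) = 025a
m2: inner = H(63 05 8a 36 36 e1) = 02 3f; tag = H(09 6f e0 5c 5c 02 3f) = 0251 ← matches
m3: inner = H(63 05 8a 36 36 05) = 01 63; tag = H(09 6f e0 5c 5c 01 63) = 0274
m4: inner = H(63 05 8a 36 36 20) = 01 7e; tag = H(09 6f e0 5c 5c 01 7e) = 028f

2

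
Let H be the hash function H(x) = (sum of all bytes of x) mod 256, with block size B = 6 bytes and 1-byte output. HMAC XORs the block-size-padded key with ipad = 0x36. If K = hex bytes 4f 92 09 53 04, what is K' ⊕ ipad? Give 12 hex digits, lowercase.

Key hex bytes 4f 92 09 53 04 is 5 bytes ≤ B = 6; zero-pad to 6 bytes: K' = 4f 92 09 53 04 00.
XOR each byte with 0x36: 4f⊕36=79, 92⊕36=a4, 09⊕36=3f, 53⊕36=65, 04⊕36=32, 00⊕36=36.

79a43f653236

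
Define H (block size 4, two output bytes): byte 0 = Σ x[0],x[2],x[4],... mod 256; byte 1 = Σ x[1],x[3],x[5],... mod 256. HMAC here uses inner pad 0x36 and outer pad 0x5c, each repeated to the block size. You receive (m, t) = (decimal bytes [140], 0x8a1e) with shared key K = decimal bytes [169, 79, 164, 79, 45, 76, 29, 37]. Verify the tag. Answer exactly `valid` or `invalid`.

valid

Key decimal bytes [169, 79, 164, 79, 45, 76, 29, 37] = a9 4f a4 4f 2d 4c 1d 25 is 8 bytes > B = 4, so hash it first: H(key) = 97 0f, then zero-pad to 4 bytes: K' = 97 0f 00 00.
K' ⊕ ipad = a1 39 36 36; K' ⊕ opad = cb 53 5c 5c.
Inner hash: even-index sum = 355 mod 256 = 99; odd-index sum = 111 mod 256 = 111 → 63 6f.
Outer hash (recomputed tag): even-index sum = 394 mod 256 = 138; odd-index sum = 286 mod 256 = 30 → 8a 1e.
Recomputed tag = 8a1e; claimed = 8a1e → match.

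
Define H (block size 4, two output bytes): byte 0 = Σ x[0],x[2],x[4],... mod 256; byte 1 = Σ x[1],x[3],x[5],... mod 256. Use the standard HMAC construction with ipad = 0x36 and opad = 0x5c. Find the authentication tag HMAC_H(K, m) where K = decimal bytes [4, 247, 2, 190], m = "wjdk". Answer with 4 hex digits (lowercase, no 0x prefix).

f7ab

Key decimal bytes [4, 247, 2, 190] = 04 f7 02 be is exactly B = 4 bytes: K' = 04 f7 02 be.
K' ⊕ ipad = 32 c1 34 88.  K' ⊕ opad = 58 ab 5e e2.
Inner input = (K'⊕ipad) ∥ m = 32 c1 34 88 ∥ 77 6a 64 6b.
Inner hash: even-index sum = 321 mod 256 = 65; odd-index sum = 542 mod 256 = 30 → 41 1e.
Outer input = (K'⊕opad) ∥ inner = 58 ab 5e e2 ∥ 41 1e.
Outer hash (tag): even-index sum = 247 mod 256 = 247; odd-index sum = 427 mod 256 = 171 → f7 ab.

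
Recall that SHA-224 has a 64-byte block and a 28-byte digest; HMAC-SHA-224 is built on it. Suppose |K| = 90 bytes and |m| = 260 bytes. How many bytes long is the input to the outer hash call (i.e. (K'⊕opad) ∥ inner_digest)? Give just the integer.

92

Key is 90 > 64 bytes, so it is hashed to 28 bytes then zero-padded to 64: |K'| = 64.
Outer input = (K'⊕opad) ∥ H(inner) → 64 + 28 = 92 bytes.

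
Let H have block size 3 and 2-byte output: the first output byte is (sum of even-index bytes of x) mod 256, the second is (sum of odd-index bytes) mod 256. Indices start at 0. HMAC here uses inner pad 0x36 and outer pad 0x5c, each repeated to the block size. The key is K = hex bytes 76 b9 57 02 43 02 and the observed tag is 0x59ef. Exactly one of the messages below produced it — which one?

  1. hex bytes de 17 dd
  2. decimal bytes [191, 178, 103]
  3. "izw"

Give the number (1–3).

2

Key hex bytes 76 b9 57 02 43 02 is 6 bytes > B = 3, so hash it first: H(key) = 10 bd, then zero-pad to 3 bytes: K' = 10 bd 00.
K' ⊕ ipad = 26 8b 36; K' ⊕ opad = 4c e1 5c.
m1: inner = H(26 8b 36 de 17 dd) = 73 46; tag = H(4c e1 5c 73 46) = ee54
m2: inner = H(26 8b 36 bf b2 67) = 0e b1; tag = H(4c e1 5c 0e b1) = 59ef ← matches
m3: inner = H(26 8b 36 69 7a 77) = d6 6b; tag = H(4c e1 5c d6 6b) = 13b7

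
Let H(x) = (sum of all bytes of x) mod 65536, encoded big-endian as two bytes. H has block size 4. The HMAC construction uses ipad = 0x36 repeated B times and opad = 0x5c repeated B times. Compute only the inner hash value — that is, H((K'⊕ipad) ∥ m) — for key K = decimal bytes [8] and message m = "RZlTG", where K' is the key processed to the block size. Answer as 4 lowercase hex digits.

Key decimal bytes [8] = 08 is 1 byte ≤ B = 4; zero-pad to 4 bytes: K' = 08 00 00 00.
K' ⊕ ipad = 3e 36 36 36.
Inner input = 3e 36 36 36 ∥ 52 5a 6c 54 47.
Inner hash: sum = 62+54+54+54+82+90+108+84+71 = 659 → 02 93.

0293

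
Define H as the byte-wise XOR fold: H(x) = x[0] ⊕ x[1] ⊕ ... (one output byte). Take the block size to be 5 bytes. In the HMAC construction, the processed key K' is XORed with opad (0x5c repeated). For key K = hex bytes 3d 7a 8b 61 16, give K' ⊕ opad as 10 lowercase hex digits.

6126d73d4a

Key hex bytes 3d 7a 8b 61 16 is exactly B = 5 bytes: K' = 3d 7a 8b 61 16.
XOR each byte with 0x5c: 3d⊕5c=61, 7a⊕5c=26, 8b⊕5c=d7, 61⊕5c=3d, 16⊕5c=4a.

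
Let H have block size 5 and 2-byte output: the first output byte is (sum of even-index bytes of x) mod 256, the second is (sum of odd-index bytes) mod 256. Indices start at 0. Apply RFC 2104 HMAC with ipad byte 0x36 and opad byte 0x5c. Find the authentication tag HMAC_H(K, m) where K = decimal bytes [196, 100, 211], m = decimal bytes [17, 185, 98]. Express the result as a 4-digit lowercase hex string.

Key decimal bytes [196, 100, 211] = c4 64 d3 is 3 bytes ≤ B = 5; zero-pad to 5 bytes: K' = c4 64 d3 00 00.
K' ⊕ ipad = f2 52 e5 36 36.  K' ⊕ opad = 98 38 8f 5c 5c.
Inner input = (K'⊕ipad) ∥ m = f2 52 e5 36 36 ∥ 11 b9 62.
Inner hash: even-index sum = 710 mod 256 = 198; odd-index sum = 251 mod 256 = 251 → c6 fb.
Outer input = (K'⊕opad) ∥ inner = 98 38 8f 5c 5c ∥ c6 fb.
Outer hash (tag): even-index sum = 638 mod 256 = 126; odd-index sum = 346 mod 256 = 90 → 7e 5a.

7e5a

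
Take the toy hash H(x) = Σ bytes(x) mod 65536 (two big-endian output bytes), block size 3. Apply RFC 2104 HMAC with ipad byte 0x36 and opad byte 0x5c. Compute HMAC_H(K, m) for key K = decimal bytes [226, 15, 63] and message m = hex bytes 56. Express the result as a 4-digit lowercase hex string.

Key decimal bytes [226, 15, 63] = e2 0f 3f is exactly B = 3 bytes: K' = e2 0f 3f.
K' ⊕ ipad = d4 39 09.  K' ⊕ opad = be 53 63.
Inner input = (K'⊕ipad) ∥ m = d4 39 09 ∥ 56.
Inner hash: sum = 212+57+9+86 = 364 → 01 6c.
Outer input = (K'⊕opad) ∥ inner = be 53 63 ∥ 01 6c.
Outer hash (tag): sum = 190+83+99+1+108 = 481 → 01 e1.

01e1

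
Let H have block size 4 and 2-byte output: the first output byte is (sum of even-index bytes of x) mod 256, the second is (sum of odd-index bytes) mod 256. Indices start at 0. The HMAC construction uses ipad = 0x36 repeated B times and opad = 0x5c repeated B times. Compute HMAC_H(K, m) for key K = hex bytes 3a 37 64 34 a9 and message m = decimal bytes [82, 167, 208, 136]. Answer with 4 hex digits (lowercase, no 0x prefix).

Key hex bytes 3a 37 64 34 a9 is 5 bytes > B = 4, so hash it first: H(key) = 47 6b, then zero-pad to 4 bytes: K' = 47 6b 00 00.
K' ⊕ ipad = 71 5d 36 36.  K' ⊕ opad = 1b 37 5c 5c.
Inner input = (K'⊕ipad) ∥ m = 71 5d 36 36 ∥ 52 a7 d0 88.
Inner hash: even-index sum = 457 mod 256 = 201; odd-index sum = 450 mod 256 = 194 → c9 c2.
Outer input = (K'⊕opad) ∥ inner = 1b 37 5c 5c ∥ c9 c2.
Outer hash (tag): even-index sum = 320 mod 256 = 64; odd-index sum = 341 mod 256 = 85 → 40 55.

4055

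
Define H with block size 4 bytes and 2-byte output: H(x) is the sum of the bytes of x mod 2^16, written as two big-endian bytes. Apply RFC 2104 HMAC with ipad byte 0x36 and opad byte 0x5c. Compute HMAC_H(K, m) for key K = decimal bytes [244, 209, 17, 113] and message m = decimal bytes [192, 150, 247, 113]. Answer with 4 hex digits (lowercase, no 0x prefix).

Key decimal bytes [244, 209, 17, 113] = f4 d1 11 71 is exactly B = 4 bytes: K' = f4 d1 11 71.
K' ⊕ ipad = c2 e7 27 47.  K' ⊕ opad = a8 8d 4d 2d.
Inner input = (K'⊕ipad) ∥ m = c2 e7 27 47 ∥ c0 96 f7 71.
Inner hash: sum = 194+231+39+71+192+150+247+113 = 1237 → 04 d5.
Outer input = (K'⊕opad) ∥ inner = a8 8d 4d 2d ∥ 04 d5.
Outer hash (tag): sum = 168+141+77+45+4+213 = 648 → 02 88.

0288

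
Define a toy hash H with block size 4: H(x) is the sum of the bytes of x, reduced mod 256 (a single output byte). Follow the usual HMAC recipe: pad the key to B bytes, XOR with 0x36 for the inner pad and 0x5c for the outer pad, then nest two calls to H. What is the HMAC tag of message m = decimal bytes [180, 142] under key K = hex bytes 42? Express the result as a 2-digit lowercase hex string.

Key hex bytes 42 is 1 byte ≤ B = 4; zero-pad to 4 bytes: K' = 42 00 00 00.
K' ⊕ ipad = 74 36 36 36.  K' ⊕ opad = 1e 5c 5c 5c.
Inner input = (K'⊕ipad) ∥ m = 74 36 36 36 ∥ b4 8e.
Inner hash: sum = 116+54+54+54+180+142 = 600; mod 256 = 88 → 58.
Outer input = (K'⊕opad) ∥ inner = 1e 5c 5c 5c ∥ 58.
Outer hash (tag): sum = 30+92+92+92+88 = 394; mod 256 = 138 → 8a.

8a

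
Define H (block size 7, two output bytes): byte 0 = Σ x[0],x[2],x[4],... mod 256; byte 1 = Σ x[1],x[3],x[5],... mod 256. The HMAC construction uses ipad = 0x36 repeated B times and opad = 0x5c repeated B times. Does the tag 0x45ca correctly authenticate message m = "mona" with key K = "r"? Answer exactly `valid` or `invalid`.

Key "r" = 72 is 1 byte ≤ B = 7; zero-pad to 7 bytes: K' = 72 00 00 00 00 00 00.
K' ⊕ ipad = 44 36 36 36 36 36 36; K' ⊕ opad = 2e 5c 5c 5c 5c 5c 5c.
Inner hash: even-index sum = 438 mod 256 = 182; odd-index sum = 381 mod 256 = 125 → b6 7d.
Outer hash (recomputed tag): even-index sum = 447 mod 256 = 191; odd-index sum = 458 mod 256 = 202 → bf ca.
Recomputed tag = bfca; claimed = 45ca → mismatch.

invalid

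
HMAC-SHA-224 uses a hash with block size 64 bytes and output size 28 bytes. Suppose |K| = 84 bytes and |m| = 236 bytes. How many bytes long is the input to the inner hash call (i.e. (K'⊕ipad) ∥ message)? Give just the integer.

Key is 84 > 64 bytes, so it is hashed to 28 bytes then zero-padded to 64: |K'| = 64.
Inner input = (K'⊕ipad) ∥ m → 64 + 236 = 300 bytes.

300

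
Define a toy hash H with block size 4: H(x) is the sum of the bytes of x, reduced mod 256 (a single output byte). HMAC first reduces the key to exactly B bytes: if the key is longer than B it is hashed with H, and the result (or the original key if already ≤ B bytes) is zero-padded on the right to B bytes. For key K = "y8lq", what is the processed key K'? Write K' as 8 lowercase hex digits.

Key "y8lq" = 79 38 6c 71 is exactly B = 4 bytes: K' = 79 38 6c 71.

79386c71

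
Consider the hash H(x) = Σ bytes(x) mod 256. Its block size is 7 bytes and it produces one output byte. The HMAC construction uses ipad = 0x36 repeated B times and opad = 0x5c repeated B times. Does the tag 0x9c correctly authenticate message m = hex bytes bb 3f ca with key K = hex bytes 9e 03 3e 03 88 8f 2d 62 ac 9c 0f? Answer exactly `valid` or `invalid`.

valid

Key hex bytes 9e 03 3e 03 88 8f 2d 62 ac 9c 0f is 11 bytes > B = 7, so hash it first: H(key) = df, then zero-pad to 7 bytes: K' = df 00 00 00 00 00 00.
K' ⊕ ipad = e9 36 36 36 36 36 36; K' ⊕ opad = 83 5c 5c 5c 5c 5c 5c.
Inner hash: sum = 233+54+54+54+54+54+54+187+63+202 = 1009; mod 256 = 241 → f1.
Outer hash (recomputed tag): sum = 131+92+92+92+92+92+92+241 = 924; mod 256 = 156 → 9c.
Recomputed tag = 9c; claimed = 9c → match.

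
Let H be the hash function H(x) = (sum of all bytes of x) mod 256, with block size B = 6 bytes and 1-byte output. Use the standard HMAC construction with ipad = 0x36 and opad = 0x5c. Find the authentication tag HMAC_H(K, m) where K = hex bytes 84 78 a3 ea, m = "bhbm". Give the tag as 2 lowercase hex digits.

df

Key hex bytes 84 78 a3 ea is 4 bytes ≤ B = 6; zero-pad to 6 bytes: K' = 84 78 a3 ea 00 00.
K' ⊕ ipad = b2 4e 95 dc 36 36.  K' ⊕ opad = d8 24 ff b6 5c 5c.
Inner input = (K'⊕ipad) ∥ m = b2 4e 95 dc 36 36 ∥ 62 68 62 6d.
Inner hash: sum = 178+78+149+220+54+54+98+104+98+109 = 1142; mod 256 = 118 → 76.
Outer input = (K'⊕opad) ∥ inner = d8 24 ff b6 5c 5c ∥ 76.
Outer hash (tag): sum = 216+36+255+182+92+92+118 = 991; mod 256 = 223 → df.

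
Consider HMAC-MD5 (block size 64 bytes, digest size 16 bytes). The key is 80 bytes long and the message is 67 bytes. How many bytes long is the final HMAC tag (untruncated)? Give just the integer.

16

The tag is one MD5 digest: 16 bytes.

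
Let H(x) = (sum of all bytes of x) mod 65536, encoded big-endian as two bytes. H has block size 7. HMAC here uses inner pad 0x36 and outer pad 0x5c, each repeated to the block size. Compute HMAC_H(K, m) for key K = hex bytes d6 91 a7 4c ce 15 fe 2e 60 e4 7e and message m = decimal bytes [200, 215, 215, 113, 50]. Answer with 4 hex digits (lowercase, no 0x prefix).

Key hex bytes d6 91 a7 4c ce 15 fe 2e 60 e4 7e is 11 bytes > B = 7, so hash it first: H(key) = 06 2b, then zero-pad to 7 bytes: K' = 06 2b 00 00 00 00 00.
K' ⊕ ipad = 30 1d 36 36 36 36 36.  K' ⊕ opad = 5a 77 5c 5c 5c 5c 5c.
Inner input = (K'⊕ipad) ∥ m = 30 1d 36 36 36 36 36 ∥ c8 d7 d7 71 32.
Inner hash: sum = 48+29+54+54+54+54+54+200+215+215+113+50 = 1140 → 04 74.
Outer input = (K'⊕opad) ∥ inner = 5a 77 5c 5c 5c 5c 5c ∥ 04 74.
Outer hash (tag): sum = 90+119+92+92+92+92+92+4+116 = 789 → 03 15.

0315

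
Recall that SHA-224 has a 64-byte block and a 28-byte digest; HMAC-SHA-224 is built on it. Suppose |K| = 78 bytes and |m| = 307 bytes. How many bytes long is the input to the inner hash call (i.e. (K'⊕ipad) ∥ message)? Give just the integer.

Key is 78 > 64 bytes, so it is hashed to 28 bytes then zero-padded to 64: |K'| = 64.
Inner input = (K'⊕ipad) ∥ m → 64 + 307 = 371 bytes.

371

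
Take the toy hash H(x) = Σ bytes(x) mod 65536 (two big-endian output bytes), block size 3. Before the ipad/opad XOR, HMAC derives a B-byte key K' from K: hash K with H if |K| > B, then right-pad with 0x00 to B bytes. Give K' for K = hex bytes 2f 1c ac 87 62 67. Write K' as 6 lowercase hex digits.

024700

|K| = 6 > B = 3, so first hash the key.
H(K): sum = 47+28+172+135+98+103 = 583 → 02 47.
Zero-pad H(K) = 02 47 to 3 bytes: K' = 02 47 00.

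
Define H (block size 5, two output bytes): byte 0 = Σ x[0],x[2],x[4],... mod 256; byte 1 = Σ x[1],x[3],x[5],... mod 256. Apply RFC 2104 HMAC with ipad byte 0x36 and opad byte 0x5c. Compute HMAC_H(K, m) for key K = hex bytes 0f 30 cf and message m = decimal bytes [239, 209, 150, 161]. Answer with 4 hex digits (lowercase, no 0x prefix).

03a2

Key hex bytes 0f 30 cf is 3 bytes ≤ B = 5; zero-pad to 5 bytes: K' = 0f 30 cf 00 00.
K' ⊕ ipad = 39 06 f9 36 36.  K' ⊕ opad = 53 6c 93 5c 5c.
Inner input = (K'⊕ipad) ∥ m = 39 06 f9 36 36 ∥ ef d1 96 a1.
Inner hash: even-index sum = 730 mod 256 = 218; odd-index sum = 449 mod 256 = 193 → da c1.
Outer input = (K'⊕opad) ∥ inner = 53 6c 93 5c 5c ∥ da c1.
Outer hash (tag): even-index sum = 515 mod 256 = 3; odd-index sum = 418 mod 256 = 162 → 03 a2.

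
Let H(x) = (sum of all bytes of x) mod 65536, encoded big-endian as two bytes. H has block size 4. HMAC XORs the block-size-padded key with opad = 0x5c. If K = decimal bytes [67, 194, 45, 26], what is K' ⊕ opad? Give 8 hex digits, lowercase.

Key decimal bytes [67, 194, 45, 26] = 43 c2 2d 1a is exactly B = 4 bytes: K' = 43 c2 2d 1a.
XOR each byte with 0x5c: 43⊕5c=1f, c2⊕5c=9e, 2d⊕5c=71, 1a⊕5c=46.

1f9e7146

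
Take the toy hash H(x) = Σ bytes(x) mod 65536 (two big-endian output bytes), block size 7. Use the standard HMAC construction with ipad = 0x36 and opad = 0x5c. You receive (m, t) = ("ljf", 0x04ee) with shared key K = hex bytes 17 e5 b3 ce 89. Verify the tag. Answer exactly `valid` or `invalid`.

Key hex bytes 17 e5 b3 ce 89 is 5 bytes ≤ B = 7; zero-pad to 7 bytes: K' = 17 e5 b3 ce 89 00 00.
K' ⊕ ipad = 21 d3 85 f8 bf 36 36; K' ⊕ opad = 4b b9 ef 92 d5 5c 5c.
Inner hash: sum = 33+211+133+248+191+54+54+108+106+102 = 1240 → 04 d8.
Outer hash (recomputed tag): sum = 75+185+239+146+213+92+92+4+216 = 1262 → 04 ee.
Recomputed tag = 04ee; claimed = 04ee → match.

valid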